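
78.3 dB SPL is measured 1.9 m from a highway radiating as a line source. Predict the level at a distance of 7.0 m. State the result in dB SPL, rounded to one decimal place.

Cylindrical spreading from a line source gives a 10·log₁₀(r₂/r₁) drop.
L₂ = 78.3 − 10·log₁₀(7.0/1.9) = 78.3 − 5.663 = 72.64 dB SPL.

72.6 dB SPL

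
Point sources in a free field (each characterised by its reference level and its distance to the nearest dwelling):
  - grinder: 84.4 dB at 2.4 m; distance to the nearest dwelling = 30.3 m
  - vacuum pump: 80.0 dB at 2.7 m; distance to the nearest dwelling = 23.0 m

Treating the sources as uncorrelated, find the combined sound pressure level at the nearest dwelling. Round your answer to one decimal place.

First find each source's level at the receiver (point-source: −20·log₁₀(r/r_ref)), then combine on an intensity basis.
grinder: 84.4 − 20·log₁₀(30.3/2.4) = 84.4 − 22.02 = 62.38 dB.
vacuum pump: 80.0 − 20·log₁₀(23.0/2.7) = 80.0 − 18.61 = 61.39 dB.
Σ 10^(L/10) = 3.106e+06 → L_total = 10·log₁₀(3.106e+06) = 64.92 dB.

64.9 dB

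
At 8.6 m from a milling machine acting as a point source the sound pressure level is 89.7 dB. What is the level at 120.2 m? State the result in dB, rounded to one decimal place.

66.8 dB

Spherical spreading from a point source gives a 20·log₁₀(r₂/r₁) drop.
L₂ = 89.7 − 20·log₁₀(120.2/8.6) = 89.7 − 22.908 = 66.79 dB.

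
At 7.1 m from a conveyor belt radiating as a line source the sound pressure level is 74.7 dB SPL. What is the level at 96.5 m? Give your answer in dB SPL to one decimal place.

63.4 dB SPL

For a line source, L₂ = L₁ − 10·log₁₀(r₂/r₁).
L₂ = 74.7 − 10·log₁₀(96.5/7.1) = 74.7 − 11.333 = 63.37 dB SPL.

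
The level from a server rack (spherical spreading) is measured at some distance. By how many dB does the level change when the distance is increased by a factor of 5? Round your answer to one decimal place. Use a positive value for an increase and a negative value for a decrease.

-14.0 dB

With spherical spreading the level changes by −20·log₁₀(r₂/r₁).
ΔL = −20·log₁₀(5) = -13.98 dB.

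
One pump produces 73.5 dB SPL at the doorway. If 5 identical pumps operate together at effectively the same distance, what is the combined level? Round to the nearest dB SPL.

N identical incoherent sources raise the level by 10·log₁₀ N.
L_total = 73.5 + 10·log₁₀(5) = 73.5 + 6.990 = 80.49 dB SPL.

80 dB SPL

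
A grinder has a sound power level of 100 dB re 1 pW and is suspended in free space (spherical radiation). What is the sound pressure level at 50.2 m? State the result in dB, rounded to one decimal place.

Free-field spherical radiation: L_p = L_w − 10·log₁₀(4π·r²), r = 50.2 m.
4π·r² = 3.167e+04 m², 10·log₁₀ of that is 45.006 dB.
L_p = 100 − 45.006 = 54.99 dB.

55.0 dB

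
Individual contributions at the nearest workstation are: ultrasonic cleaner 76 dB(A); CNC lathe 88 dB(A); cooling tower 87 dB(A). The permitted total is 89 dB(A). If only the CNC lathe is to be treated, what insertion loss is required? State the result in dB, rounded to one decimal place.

Fixed contribution from the other sources: Σ 10^(L/10) = 10^(76/10) + 10^(87/10) = 5.410e+08 (87.33 dB(A)).
The limit corresponds to 10^(89/10) = 7.943e+08; subtracting the fixed part leaves 2.533e+08 for the CNC lathe, i.e. 84.04 dB(A).
So the CNC lathe must be reduced from 88 to 84.04 dB(A): IL = 3.96 dB.

4.0 dB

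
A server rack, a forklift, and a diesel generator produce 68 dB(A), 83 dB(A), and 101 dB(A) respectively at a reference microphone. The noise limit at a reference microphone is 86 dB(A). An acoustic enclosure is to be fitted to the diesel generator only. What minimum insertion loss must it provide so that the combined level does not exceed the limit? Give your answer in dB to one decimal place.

Fixed contribution from the other sources: Σ 10^(L/10) = 10^(68/10) + 10^(83/10) = 2.058e+08 (83.14 dB(A)).
To meet 86 dB(A) overall, the treated diesel generator may contribute at most 10^(86/10) − 2.058e+08 = 1.923e+08, i.e. 82.84 dB(A).
Required insertion loss = 101 − 82.84 = 18.16 dB.

18.2 dB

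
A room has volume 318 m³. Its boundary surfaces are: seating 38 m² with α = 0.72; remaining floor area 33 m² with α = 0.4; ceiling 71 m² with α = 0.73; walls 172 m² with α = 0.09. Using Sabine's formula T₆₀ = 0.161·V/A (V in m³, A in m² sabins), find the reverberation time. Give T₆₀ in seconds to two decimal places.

0.47 s

Total absorption A = 38·0.72 + 33·0.4 + 71·0.73 + 172·0.09 = 107.87 m² sabins.
T₆₀ = 0.161·V/A = 0.161·318/107.87 = 0.475 s.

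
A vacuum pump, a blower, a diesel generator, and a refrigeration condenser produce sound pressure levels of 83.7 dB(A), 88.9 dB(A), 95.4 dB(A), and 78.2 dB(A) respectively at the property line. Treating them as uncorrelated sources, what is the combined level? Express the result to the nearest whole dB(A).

Incoherent sources combine by intensity addition: L_total = 10·log₁₀(Σ 10^(L_i/10)).
Σ 10^(L/10) = 10^(83.7/10) + 10^(88.9/10) + 10^(95.4/10) + 10^(78.2/10) = 4.544e+09.
L_total = 10·log₁₀(4.544e+09) = 96.57 dB(A).

97 dB(A)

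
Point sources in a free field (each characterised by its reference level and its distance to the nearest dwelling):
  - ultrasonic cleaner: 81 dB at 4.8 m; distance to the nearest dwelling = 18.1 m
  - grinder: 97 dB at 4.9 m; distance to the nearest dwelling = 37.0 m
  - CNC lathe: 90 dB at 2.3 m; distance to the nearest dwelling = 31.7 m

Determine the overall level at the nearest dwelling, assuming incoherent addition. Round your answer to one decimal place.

80.1 dB

First find each source's level at the receiver (point-source: −20·log₁₀(r/r_ref)), then combine on an intensity basis.
ultrasonic cleaner: 81 − 20·log₁₀(18.1/4.8) = 81 − 11.53 = 69.47 dB.
grinder: 97 − 20·log₁₀(37.0/4.9) = 97 − 17.56 = 79.44 dB.
CNC lathe: 90 − 20·log₁₀(31.7/2.3) = 90 − 22.79 = 67.21 dB.
Σ 10^(L/10) = 1.020e+08 → L_total = 10·log₁₀(1.020e+08) = 80.09 dB.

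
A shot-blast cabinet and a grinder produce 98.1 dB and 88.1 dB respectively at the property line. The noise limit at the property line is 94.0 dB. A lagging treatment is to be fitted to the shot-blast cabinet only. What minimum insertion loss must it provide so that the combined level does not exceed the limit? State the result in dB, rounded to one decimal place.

The untreated sources together contribute 10^(88.1/10) = 6.457e+08, i.e. 88.10 dB.
To meet 94.0 dB overall, the treated shot-blast cabinet may contribute at most 10^(94.0/10) − 6.457e+08 = 1.866e+09, i.e. 92.71 dB.
Required insertion loss = 98.1 − 92.71 = 5.39 dB.

5.4 dB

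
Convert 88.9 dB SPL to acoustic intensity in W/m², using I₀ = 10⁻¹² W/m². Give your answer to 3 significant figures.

0.000776 W/m²

I/I₀ = 10^(88.9/10) = 7.762e+08, so I = 7.762e+08 × 10⁻¹² W/m².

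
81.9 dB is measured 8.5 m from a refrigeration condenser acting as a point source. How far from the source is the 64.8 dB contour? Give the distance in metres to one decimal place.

60.9 m

Point-source spreading drops the level by 20·log₁₀(r₂/r₁); inverting, r₂/r₁ = 10^(ΔL/20).
r₂ = 8.5·10^((81.9−64.8)/20) = 8.5·10^(17.1/20) = 60.87 m.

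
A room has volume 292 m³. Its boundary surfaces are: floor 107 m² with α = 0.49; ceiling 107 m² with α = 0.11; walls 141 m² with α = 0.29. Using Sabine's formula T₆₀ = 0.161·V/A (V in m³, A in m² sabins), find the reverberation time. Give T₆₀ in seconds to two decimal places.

0.45 s

Total absorption A = 107·0.49 + 107·0.11 + 141·0.29 = 105.09 m² sabins.
T₆₀ = 0.161·V/A = 0.161·292/105.09 = 0.447 s.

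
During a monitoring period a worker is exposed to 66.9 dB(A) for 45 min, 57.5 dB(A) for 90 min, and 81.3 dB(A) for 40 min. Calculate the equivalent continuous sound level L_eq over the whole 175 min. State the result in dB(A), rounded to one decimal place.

75.1 dB(A)

Weight each interval's intensity by its duration and average over T = 175 min:
Σ tᵢ·10^(Lᵢ/10) = 45·10^(66.9/10) + 90·10^(57.5/10) + 40·10^(81.3/10) = 5.667e+09.
L_eq = 10·log₁₀(5.667e+09/175) = 75.10 dB(A).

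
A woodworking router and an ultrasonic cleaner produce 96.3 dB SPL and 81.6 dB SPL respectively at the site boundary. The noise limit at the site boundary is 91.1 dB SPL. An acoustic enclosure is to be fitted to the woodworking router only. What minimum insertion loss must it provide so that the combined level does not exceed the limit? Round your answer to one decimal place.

5.7 dB

The untreated sources together contribute 10^(81.6/10) = 1.445e+08, i.e. 81.60 dB SPL.
The limit corresponds to 10^(91.1/10) = 1.288e+09; subtracting the fixed part leaves 1.144e+09 for the woodworking router, i.e. 90.58 dB SPL.
Required insertion loss = 96.3 − 90.58 = 5.72 dB.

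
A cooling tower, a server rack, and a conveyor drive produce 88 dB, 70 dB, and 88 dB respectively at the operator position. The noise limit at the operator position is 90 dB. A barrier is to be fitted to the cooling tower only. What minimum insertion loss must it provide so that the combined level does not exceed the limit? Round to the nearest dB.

Everything except the cooling tower sums to 10^(70/10) + 10^(88/10) = 6.410e+08 in linear terms, 88.07 dB.
To meet 90 dB overall, the treated cooling tower may contribute at most 10^(90/10) − 6.410e+08 = 3.590e+08, i.e. 85.55 dB.
So the cooling tower must be reduced from 88 to 85.55 dB: IL = 2.45 dB.

2 dB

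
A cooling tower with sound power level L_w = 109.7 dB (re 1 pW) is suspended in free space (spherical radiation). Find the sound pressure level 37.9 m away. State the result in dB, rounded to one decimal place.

67.1 dB

L_p = L_w − 10·log₁₀(4π·r²) with r = 37.9 m.
4π·r² = 1.805e+04 m², 10·log₁₀ of that is 42.565 dB.
L_p = 109.7 − 42.565 = 67.14 dB.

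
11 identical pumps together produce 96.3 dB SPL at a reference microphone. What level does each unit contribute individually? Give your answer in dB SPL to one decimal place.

For N identical incoherent sources L_total = L₁ + 10·log₁₀ N, so L₁ = 96.3 − 10·log₁₀(11) = 96.3 − 10.414.

85.9 dB SPL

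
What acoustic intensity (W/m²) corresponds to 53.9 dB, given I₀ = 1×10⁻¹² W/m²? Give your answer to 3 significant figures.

L = 10·log₁₀(I/I₀) ⇒ I = I₀·10^(L/10) = 10⁻¹² × 10^5.39.

2.45e-07 W/m²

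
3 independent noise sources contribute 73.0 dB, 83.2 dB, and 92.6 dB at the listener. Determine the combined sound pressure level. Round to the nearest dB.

For uncorrelated sources the intensities add, so convert each level to linear form, sum, and take 10·log₁₀ of the total.
Σ 10^(L/10) = 10^(73.0/10) + 10^(83.2/10) + 10^(92.6/10) = 2.049e+09.
L_total = 10·log₁₀(2.049e+09) = 93.11 dB.

93 dB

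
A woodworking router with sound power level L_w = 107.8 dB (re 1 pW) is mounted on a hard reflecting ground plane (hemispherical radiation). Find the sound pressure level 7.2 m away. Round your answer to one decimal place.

82.7 dB

Free-field hemispherical radiation: L_p = L_w − 10·log₁₀(2π·r²), r = 7.2 m.
2π·r² = 325.7 m², 10·log₁₀ of that is 25.128 dB.
L_p = 107.8 − 25.128 = 82.67 dB.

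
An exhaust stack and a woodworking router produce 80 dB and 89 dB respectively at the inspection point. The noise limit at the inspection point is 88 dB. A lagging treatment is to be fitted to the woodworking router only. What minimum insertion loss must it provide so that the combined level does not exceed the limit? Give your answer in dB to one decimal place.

1.7 dB

The untreated sources together contribute 10^(80/10) = 1.000e+08, i.e. 80.00 dB.
To meet 88 dB overall, the treated woodworking router may contribute at most 10^(88/10) − 1.000e+08 = 5.310e+08, i.e. 87.25 dB.
So the woodworking router must be reduced from 89 to 87.25 dB: IL = 1.75 dB.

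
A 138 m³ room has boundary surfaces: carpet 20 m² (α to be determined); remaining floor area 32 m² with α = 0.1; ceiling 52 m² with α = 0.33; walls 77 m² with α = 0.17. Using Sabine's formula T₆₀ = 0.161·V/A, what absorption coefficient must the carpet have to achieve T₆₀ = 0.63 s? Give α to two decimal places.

0.09

A = 0.161·V/T₆₀ = 0.161·138/0.63 = 35.27 m² sabins.
Absorption from the other surfaces = 32·0.1 + 52·0.33 + 77·0.17 = 33.45 m², so the carpet must supply 1.82 m² over 20 m².
α = 1.82/20 = 0.091.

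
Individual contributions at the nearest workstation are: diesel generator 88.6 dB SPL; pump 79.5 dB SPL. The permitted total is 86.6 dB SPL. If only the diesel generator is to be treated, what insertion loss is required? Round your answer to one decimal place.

The untreated sources together contribute 10^(79.5/10) = 8.913e+07, i.e. 79.50 dB SPL.
To meet 86.6 dB SPL overall, the treated diesel generator may contribute at most 10^(86.6/10) − 8.913e+07 = 3.680e+08, i.e. 85.66 dB SPL.
So the diesel generator must be reduced from 88.6 to 85.66 dB SPL: IL = 2.94 dB.

2.9 dB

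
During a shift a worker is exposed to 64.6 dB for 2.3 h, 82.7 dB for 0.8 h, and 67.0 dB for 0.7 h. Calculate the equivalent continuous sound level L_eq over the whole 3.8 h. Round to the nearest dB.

76 dB

The energy average is taken in the linear domain: L_eq = 10·log₁₀[(Σ tᵢ·10^(Lᵢ/10))/T], T = 3.8 h.
Σ tᵢ·10^(Lᵢ/10) = 2.3·10^(64.6/10) + 0.8·10^(82.7/10) + 0.7·10^(67.0/10) = 1.591e+08.
L_eq = 10·log₁₀(1.591e+08/3.8) = 76.22 dB.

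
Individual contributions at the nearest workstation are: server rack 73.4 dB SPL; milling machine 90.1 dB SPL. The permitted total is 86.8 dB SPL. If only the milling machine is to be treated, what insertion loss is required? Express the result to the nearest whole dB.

Everything except the milling machine sums to 10^(73.4/10) = 2.188e+07 in linear terms, 73.40 dB SPL.
The limit corresponds to 10^(86.8/10) = 4.786e+08; subtracting the fixed part leaves 4.568e+08 for the milling machine, i.e. 86.60 dB SPL.
Required insertion loss = 90.1 − 86.60 = 3.50 dB.

4 dB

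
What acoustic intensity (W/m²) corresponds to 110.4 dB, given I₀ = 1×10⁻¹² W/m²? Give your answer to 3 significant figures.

L = 10·log₁₀(I/I₀) ⇒ I = I₀·10^(L/10) = 10⁻¹² × 10^11.04.

0.110 W/m²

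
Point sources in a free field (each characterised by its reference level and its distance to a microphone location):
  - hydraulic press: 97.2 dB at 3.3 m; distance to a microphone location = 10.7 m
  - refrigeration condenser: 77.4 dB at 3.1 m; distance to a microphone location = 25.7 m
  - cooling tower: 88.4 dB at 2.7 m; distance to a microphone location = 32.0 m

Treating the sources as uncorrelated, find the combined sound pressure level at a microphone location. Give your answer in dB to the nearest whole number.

Propagate each source to the receiver with L = L_ref − 20·log₁₀(r/r_ref), then add intensities.
hydraulic press: 97.2 − 20·log₁₀(10.7/3.3) = 97.2 − 10.22 = 86.98 dB.
refrigeration condenser: 77.4 − 20·log₁₀(25.7/3.1) = 77.4 − 18.37 = 59.03 dB.
cooling tower: 88.4 − 20·log₁₀(32.0/2.7) = 88.4 − 21.48 = 66.92 dB.
Σ 10^(L/10) = 5.049e+08 → L_total = 10·log₁₀(5.049e+08) = 87.03 dB.

87 dB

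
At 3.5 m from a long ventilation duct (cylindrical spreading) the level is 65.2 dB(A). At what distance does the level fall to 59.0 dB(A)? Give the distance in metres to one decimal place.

Line-source spreading drops the level by 10·log₁₀(r₂/r₁); inverting, r₂/r₁ = 10^(ΔL/10).
r₂ = 3.5·10^((65.2−59.0)/10) = 3.5·10^(6.2/10) = 14.59 m.

14.6 m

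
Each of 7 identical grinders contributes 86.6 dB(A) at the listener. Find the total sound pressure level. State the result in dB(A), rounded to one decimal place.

N identical incoherent sources raise the level by 10·log₁₀ N.
L_total = 86.6 + 10·log₁₀(7) = 86.6 + 8.451 = 95.05 dB(A).

95.1 dB(A)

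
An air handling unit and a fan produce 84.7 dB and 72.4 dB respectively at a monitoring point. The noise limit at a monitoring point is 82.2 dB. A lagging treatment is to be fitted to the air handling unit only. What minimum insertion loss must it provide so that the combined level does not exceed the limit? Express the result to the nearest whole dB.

3 dB

The untreated sources together contribute 10^(72.4/10) = 1.738e+07, i.e. 72.40 dB.
The limit corresponds to 10^(82.2/10) = 1.660e+08; subtracting the fixed part leaves 1.486e+08 for the air handling unit, i.e. 81.72 dB.
So the air handling unit must be reduced from 84.7 to 81.72 dB: IL = 2.98 dB.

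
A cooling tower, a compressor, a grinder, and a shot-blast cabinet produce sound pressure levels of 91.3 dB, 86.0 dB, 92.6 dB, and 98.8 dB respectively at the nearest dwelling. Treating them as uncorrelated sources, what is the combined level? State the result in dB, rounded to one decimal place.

Incoherent sources combine by intensity addition: L_total = 10·log₁₀(Σ 10^(L_i/10)).
Σ 10^(L/10) = 10^(91.3/10) + 10^(86.0/10) + 10^(92.6/10) + 10^(98.8/10) = 1.115e+10.
L_total = 10·log₁₀(1.115e+10) = 100.47 dB.

100.5 dB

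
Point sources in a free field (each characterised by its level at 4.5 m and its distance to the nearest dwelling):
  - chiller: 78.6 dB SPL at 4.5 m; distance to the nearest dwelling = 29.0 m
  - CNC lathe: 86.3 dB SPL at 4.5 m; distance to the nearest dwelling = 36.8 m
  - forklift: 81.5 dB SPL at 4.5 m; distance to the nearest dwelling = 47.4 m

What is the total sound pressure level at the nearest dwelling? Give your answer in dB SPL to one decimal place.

First find each source's level at the receiver (point-source: −20·log₁₀(r/r_ref)), then combine on an intensity basis.
chiller: 78.6 − 20·log₁₀(29.0/4.5) = 78.6 − 16.18 = 62.42 dB SPL.
CNC lathe: 86.3 − 20·log₁₀(36.8/4.5) = 86.3 − 18.25 = 68.05 dB SPL.
forklift: 81.5 − 20·log₁₀(47.4/4.5) = 81.5 − 20.45 = 61.05 dB SPL.
Σ 10^(L/10) = 9.396e+06 → L_total = 10·log₁₀(9.396e+06) = 69.73 dB SPL.

69.7 dB SPL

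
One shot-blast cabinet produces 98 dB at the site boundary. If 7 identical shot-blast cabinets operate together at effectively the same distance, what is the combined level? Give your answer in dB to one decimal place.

With 7 equal, uncorrelated contributions the intensity is 7× that of one unit, giving a rise of 10·log₁₀ 7.
L_total = 98 + 10·log₁₀(7) = 98 + 8.451 = 106.45 dB.

106.5 dB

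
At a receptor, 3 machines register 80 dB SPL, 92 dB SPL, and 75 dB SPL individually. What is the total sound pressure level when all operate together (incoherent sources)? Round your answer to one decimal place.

92.3 dB SPL

For uncorrelated sources the intensities add, so convert each level to linear form, sum, and take 10·log₁₀ of the total.
Σ 10^(L/10) = 10^(80/10) + 10^(92/10) + 10^(75/10) = 1.717e+09.
L_total = 10·log₁₀(1.717e+09) = 92.35 dB SPL.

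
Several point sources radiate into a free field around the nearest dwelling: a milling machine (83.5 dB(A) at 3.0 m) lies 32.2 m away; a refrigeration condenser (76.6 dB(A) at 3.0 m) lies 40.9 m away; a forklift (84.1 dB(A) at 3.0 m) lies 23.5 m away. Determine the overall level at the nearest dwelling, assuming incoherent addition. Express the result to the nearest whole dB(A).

68 dB(A)

First find each source's level at the receiver (point-source: −20·log₁₀(r/r_ref)), then combine on an intensity basis.
milling machine: 83.5 − 20·log₁₀(32.2/3.0) = 83.5 − 20.61 = 62.89 dB(A).
refrigeration condenser: 76.6 − 20·log₁₀(40.9/3.0) = 76.6 − 22.69 = 53.91 dB(A).
forklift: 84.1 − 20·log₁₀(23.5/3.0) = 84.1 − 17.88 = 66.22 dB(A).
Σ 10^(L/10) = 6.378e+06 → L_total = 10·log₁₀(6.378e+06) = 68.05 dB(A).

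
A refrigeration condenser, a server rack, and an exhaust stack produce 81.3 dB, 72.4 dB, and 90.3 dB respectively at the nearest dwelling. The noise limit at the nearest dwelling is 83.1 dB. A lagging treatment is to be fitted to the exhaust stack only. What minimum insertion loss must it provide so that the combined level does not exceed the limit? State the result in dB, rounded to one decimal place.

13.1 dB

The untreated sources together contribute 10^(81.3/10) + 10^(72.4/10) = 1.523e+08, i.e. 81.83 dB.
The limit corresponds to 10^(83.1/10) = 2.042e+08; subtracting the fixed part leaves 5.190e+07 for the exhaust stack, i.e. 77.15 dB.
So the exhaust stack must be reduced from 90.3 to 77.15 dB: IL = 13.15 dB.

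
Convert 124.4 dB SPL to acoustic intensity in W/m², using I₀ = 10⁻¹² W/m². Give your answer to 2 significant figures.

2.8 W/m²

L = 10·log₁₀(I/I₀) ⇒ I = I₀·10^(L/10) = 10⁻¹² × 10^12.44.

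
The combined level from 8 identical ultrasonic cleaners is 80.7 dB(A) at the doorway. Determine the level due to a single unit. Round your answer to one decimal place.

For N identical incoherent sources L_total = L₁ + 10·log₁₀ N, so L₁ = 80.7 − 10·log₁₀(8) = 80.7 − 9.031.

71.7 dB(A)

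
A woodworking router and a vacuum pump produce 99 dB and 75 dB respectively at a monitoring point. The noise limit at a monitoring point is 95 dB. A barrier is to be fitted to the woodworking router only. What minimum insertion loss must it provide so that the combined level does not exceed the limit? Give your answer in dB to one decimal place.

Everything except the woodworking router sums to 10^(75/10) = 3.162e+07 in linear terms, 75.00 dB.
To meet 95 dB overall, the treated woodworking router may contribute at most 10^(95/10) − 3.162e+07 = 3.131e+09, i.e. 94.96 dB.
So the woodworking router must be reduced from 99 to 94.96 dB: IL = 4.04 dB.

4.0 dB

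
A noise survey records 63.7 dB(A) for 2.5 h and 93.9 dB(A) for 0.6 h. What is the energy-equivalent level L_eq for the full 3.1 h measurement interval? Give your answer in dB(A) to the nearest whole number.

The energy average is taken in the linear domain: L_eq = 10·log₁₀[(Σ tᵢ·10^(Lᵢ/10))/T], T = 3.1 h.
Σ tᵢ·10^(Lᵢ/10) = 2.5·10^(63.7/10) + 0.6·10^(93.9/10) = 1.479e+09.
L_eq = 10·log₁₀(1.479e+09/3.1) = 86.79 dB(A).

87 dB(A)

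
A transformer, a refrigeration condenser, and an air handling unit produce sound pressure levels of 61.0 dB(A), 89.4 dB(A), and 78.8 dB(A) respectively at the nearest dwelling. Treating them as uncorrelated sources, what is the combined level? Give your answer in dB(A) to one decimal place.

89.8 dB(A)

For uncorrelated sources the intensities add, so convert each level to linear form, sum, and take 10·log₁₀ of the total.
Σ 10^(L/10) = 10^(61.0/10) + 10^(89.4/10) + 10^(78.8/10) = 9.481e+08.
L_total = 10·log₁₀(9.481e+08) = 89.77 dB(A).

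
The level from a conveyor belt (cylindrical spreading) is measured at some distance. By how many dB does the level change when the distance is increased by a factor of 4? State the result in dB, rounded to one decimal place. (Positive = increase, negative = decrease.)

-6.0 dB

With cylindrical spreading the level changes by −10·log₁₀(r₂/r₁).
ΔL = −10·log₁₀(4) = -6.02 dB.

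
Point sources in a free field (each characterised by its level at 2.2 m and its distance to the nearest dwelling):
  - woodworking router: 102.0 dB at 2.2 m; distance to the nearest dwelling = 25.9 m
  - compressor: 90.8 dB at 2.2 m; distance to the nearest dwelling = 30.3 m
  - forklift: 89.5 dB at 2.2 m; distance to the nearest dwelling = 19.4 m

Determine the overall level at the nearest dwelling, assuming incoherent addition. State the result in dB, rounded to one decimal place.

81.2 dB

First find each source's level at the receiver (point-source: −20·log₁₀(r/r_ref)), then combine on an intensity basis.
woodworking router: 102.0 − 20·log₁₀(25.9/2.2) = 102.0 − 21.42 = 80.58 dB.
compressor: 90.8 − 20·log₁₀(30.3/2.2) = 90.8 − 22.78 = 68.02 dB.
forklift: 89.5 − 20·log₁₀(19.4/2.2) = 89.5 − 18.91 = 70.59 dB.
Σ 10^(L/10) = 1.322e+08 → L_total = 10·log₁₀(1.322e+08) = 81.21 dB.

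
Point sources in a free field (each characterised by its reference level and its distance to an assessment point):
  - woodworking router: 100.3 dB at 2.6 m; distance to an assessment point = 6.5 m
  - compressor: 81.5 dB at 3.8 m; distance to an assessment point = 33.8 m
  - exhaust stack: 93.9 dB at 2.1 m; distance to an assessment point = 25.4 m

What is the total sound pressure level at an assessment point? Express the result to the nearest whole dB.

Apply inverse-square spreading to bring every level to the receiver, then sum 10^(L/10).
woodworking router: 100.3 − 20·log₁₀(6.5/2.6) = 100.3 − 7.96 = 92.34 dB.
compressor: 81.5 − 20·log₁₀(33.8/3.8) = 81.5 − 18.98 = 62.52 dB.
exhaust stack: 93.9 − 20·log₁₀(25.4/2.1) = 93.9 − 21.65 = 72.25 dB.
Σ 10^(L/10) = 1.733e+09 → L_total = 10·log₁₀(1.733e+09) = 92.39 dB.

92 dB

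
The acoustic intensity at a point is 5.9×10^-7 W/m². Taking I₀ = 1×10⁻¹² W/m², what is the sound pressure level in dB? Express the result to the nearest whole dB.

58 dB

I/I₀ = 5.9×10^-7/10⁻¹² = 5.9×10^5, and L = 10·log₁₀(I/I₀).
L = 10·(0.7709 + 5) = 57.71 dB.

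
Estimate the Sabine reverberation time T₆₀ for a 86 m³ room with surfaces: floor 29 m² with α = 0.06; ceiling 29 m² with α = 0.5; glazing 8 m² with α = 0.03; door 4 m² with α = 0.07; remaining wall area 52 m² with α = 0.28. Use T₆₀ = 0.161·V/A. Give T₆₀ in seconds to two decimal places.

0.44 s

Total absorption A = 29·0.06 + 29·0.5 + 8·0.03 + 4·0.07 + 52·0.28 = 31.32 m² sabins.
T₆₀ = 0.161 × 86 / 31.32 = 0.442 s.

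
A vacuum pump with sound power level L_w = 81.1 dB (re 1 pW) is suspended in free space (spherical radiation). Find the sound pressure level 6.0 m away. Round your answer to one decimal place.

54.5 dB

The power spreads over a sphere of area 4π·r², so L_p = L_w − 10·log₁₀(4π·r²).
4π·r² = 452.4 m², 10·log₁₀ of that is 26.555 dB.
L_p = 81.1 − 26.555 = 54.54 dB.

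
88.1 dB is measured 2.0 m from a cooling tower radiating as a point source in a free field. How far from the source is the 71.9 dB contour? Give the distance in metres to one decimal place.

12.9 m

The 16.2 dB drop corresponds to a distance ratio of 10^(16.2/20) for a point source.
r₂ = 2.0·10^((88.1−71.9)/20) = 2.0·10^(16.2/20) = 12.91 m.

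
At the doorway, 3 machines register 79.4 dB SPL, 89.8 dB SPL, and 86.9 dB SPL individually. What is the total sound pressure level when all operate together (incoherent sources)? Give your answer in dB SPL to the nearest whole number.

92 dB SPL

Incoherent sources combine by intensity addition: L_total = 10·log₁₀(Σ 10^(L_i/10)).
Σ 10^(L/10) = 10^(79.4/10) + 10^(89.8/10) + 10^(86.9/10) = 1.532e+09.
L_total = 10·log₁₀(1.532e+09) = 91.85 dB SPL.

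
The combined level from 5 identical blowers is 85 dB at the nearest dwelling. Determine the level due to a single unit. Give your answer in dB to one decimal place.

78.0 dB

Dividing the total intensity by 5 lowers the level by 10·log₁₀ 5 = 6.990 dB: L₁ = 85 − 6.990.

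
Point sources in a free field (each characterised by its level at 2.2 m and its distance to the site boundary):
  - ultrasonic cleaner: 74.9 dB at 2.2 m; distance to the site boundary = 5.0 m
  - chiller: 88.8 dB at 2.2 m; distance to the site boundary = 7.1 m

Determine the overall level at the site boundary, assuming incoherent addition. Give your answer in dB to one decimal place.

79.0 dB

Propagate each source to the receiver with L = L_ref − 20·log₁₀(r/r_ref), then add intensities.
ultrasonic cleaner: 74.9 − 20·log₁₀(5.0/2.2) = 74.9 − 7.13 = 67.77 dB.
chiller: 88.8 − 20·log₁₀(7.1/2.2) = 88.8 − 10.18 = 78.62 dB.
Σ 10^(L/10) = 7.882e+07 → L_total = 10·log₁₀(7.882e+07) = 78.97 dB.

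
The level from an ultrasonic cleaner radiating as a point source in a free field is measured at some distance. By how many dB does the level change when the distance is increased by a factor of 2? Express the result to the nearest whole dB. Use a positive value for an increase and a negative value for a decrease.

-6 dB

With spherical spreading the level changes by −20·log₁₀(r₂/r₁).
ΔL = −20·log₁₀(2) = -6.02 dB.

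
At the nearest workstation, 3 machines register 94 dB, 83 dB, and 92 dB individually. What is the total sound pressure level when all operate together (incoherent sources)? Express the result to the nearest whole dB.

96 dB

For uncorrelated sources the intensities add, so convert each level to linear form, sum, and take 10·log₁₀ of the total.
Σ 10^(L/10) = 10^(94/10) + 10^(83/10) + 10^(92/10) = 4.296e+09.
L_total = 10·log₁₀(4.296e+09) = 96.33 dB.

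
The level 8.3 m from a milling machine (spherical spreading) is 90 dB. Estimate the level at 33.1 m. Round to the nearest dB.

78 dB

For a point source, L₂ = L₁ − 20·log₁₀(r₂/r₁).
L₂ = 90 − 20·log₁₀(33.1/8.3) = 90 − 12.015 = 77.99 dB.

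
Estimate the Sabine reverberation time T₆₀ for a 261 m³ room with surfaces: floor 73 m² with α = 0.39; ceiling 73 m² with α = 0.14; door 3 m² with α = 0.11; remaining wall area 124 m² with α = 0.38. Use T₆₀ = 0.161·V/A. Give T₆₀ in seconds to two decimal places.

Total absorption A = 73·0.39 + 73·0.14 + 3·0.11 + 124·0.38 = 86.14 m² sabins.
T₆₀ = 0.161 × 261 / 86.14 = 0.488 s.

0.49 s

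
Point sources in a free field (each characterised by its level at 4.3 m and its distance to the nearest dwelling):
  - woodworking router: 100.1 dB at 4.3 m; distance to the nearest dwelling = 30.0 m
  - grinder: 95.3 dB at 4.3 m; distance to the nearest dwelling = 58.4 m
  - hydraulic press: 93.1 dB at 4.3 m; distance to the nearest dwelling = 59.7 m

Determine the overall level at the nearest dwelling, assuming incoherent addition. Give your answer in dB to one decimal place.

83.8 dB

Apply inverse-square spreading to bring every level to the receiver, then sum 10^(L/10).
woodworking router: 100.1 − 20·log₁₀(30.0/4.3) = 100.1 − 16.87 = 83.23 dB.
grinder: 95.3 − 20·log₁₀(58.4/4.3) = 95.3 − 22.66 = 72.64 dB.
hydraulic press: 93.1 − 20·log₁₀(59.7/4.3) = 93.1 − 22.85 = 70.25 dB.
Σ 10^(L/10) = 2.392e+08 → L_total = 10·log₁₀(2.392e+08) = 83.79 dB.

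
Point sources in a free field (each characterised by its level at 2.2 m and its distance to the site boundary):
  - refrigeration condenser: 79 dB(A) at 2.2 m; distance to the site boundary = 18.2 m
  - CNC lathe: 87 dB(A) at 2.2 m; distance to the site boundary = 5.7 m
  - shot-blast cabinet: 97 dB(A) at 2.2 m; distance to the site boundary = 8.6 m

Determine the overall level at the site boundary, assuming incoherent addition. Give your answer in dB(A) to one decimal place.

86.1 dB(A)

Apply inverse-square spreading to bring every level to the receiver, then sum 10^(L/10).
refrigeration condenser: 79 − 20·log₁₀(18.2/2.2) = 79 − 18.35 = 60.65 dB(A).
CNC lathe: 87 − 20·log₁₀(5.7/2.2) = 87 − 8.27 = 78.73 dB(A).
shot-blast cabinet: 97 − 20·log₁₀(8.6/2.2) = 97 − 11.84 = 85.16 dB(A).
Σ 10^(L/10) = 4.038e+08 → L_total = 10·log₁₀(4.038e+08) = 86.06 dB(A).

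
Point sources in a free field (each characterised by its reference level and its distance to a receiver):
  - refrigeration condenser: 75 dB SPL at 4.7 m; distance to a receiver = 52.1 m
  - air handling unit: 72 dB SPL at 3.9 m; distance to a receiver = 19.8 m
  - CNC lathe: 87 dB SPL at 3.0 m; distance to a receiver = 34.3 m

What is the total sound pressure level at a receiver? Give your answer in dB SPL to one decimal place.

66.7 dB SPL

Apply inverse-square spreading to bring every level to the receiver, then sum 10^(L/10).
refrigeration condenser: 75 − 20·log₁₀(52.1/4.7) = 75 − 20.89 = 54.11 dB SPL.
air handling unit: 72 − 20·log₁₀(19.8/3.9) = 72 − 14.11 = 57.89 dB SPL.
CNC lathe: 87 − 20·log₁₀(34.3/3.0) = 87 − 21.16 = 65.84 dB SPL.
Σ 10^(L/10) = 4.706e+06 → L_total = 10·log₁₀(4.706e+06) = 66.73 dB SPL.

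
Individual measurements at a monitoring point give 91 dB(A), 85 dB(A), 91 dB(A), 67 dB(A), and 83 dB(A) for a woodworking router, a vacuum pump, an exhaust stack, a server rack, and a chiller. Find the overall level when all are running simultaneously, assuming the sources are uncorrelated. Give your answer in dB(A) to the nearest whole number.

95 dB(A)

For uncorrelated sources the intensities add, so convert each level to linear form, sum, and take 10·log₁₀ of the total.
Σ 10^(L/10) = 10^(91/10) + 10^(85/10) + 10^(91/10) + 10^(67/10) + 10^(83/10) = 3.039e+09.
L_total = 10·log₁₀(3.039e+09) = 94.83 dB(A).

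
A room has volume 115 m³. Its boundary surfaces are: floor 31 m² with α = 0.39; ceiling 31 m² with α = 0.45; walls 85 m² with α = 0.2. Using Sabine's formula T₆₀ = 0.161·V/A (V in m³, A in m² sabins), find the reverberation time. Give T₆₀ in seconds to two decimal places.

Summing Sᵢαᵢ: 31·0.39 + 31·0.45 + 85·0.2 = 43.04 m².
T₆₀ = 0.161·V/A = 0.161·115/43.04 = 0.430 s.

0.43 s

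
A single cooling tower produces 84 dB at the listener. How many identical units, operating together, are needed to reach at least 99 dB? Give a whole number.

Need L₁ + 10·log₁₀ N ≥ 99, i.e. log₁₀ N ≥ 1.50.
N ≥ 10^(15.0/10) = 31.623, so N = 32.

32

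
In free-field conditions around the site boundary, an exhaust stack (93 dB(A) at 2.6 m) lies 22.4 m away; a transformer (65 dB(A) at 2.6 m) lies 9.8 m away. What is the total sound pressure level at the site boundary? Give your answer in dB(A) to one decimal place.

First find each source's level at the receiver (point-source: −20·log₁₀(r/r_ref)), then combine on an intensity basis.
exhaust stack: 93 − 20·log₁₀(22.4/2.6) = 93 − 18.71 = 74.29 dB(A).
transformer: 65 − 20·log₁₀(9.8/2.6) = 65 − 11.53 = 53.47 dB(A).
Σ 10^(L/10) = 2.710e+07 → L_total = 10·log₁₀(2.710e+07) = 74.33 dB(A).

74.3 dB(A)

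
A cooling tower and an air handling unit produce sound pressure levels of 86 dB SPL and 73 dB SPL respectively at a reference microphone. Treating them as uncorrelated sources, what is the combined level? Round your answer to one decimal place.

Incoherent sources combine by intensity addition: L_total = 10·log₁₀(Σ 10^(L_i/10)).
Σ 10^(L/10) = 10^(86/10) + 10^(73/10) = 4.181e+08.
L_total = 10·log₁₀(4.181e+08) = 86.21 dB SPL.

86.2 dB SPL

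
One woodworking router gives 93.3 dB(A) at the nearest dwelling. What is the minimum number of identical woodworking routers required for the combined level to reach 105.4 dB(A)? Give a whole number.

17

The shortfall is 105.4 − 93.3 = 12.1 dB, and N units add 10·log₁₀ N, so need 10·log₁₀ N ≥ 12.1.
N ≥ 10^(12.1/10) = 16.218, so N = 17.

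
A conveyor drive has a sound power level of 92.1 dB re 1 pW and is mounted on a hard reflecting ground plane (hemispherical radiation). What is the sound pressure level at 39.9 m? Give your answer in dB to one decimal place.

The power spreads over a hemisphere of area 2π·r², so L_p = L_w − 10·log₁₀(2π·r²).
2π·r² = 1e+04 m², 10·log₁₀ of that is 40.001 dB.
L_p = 92.1 − 40.001 = 52.10 dB.

52.1 dB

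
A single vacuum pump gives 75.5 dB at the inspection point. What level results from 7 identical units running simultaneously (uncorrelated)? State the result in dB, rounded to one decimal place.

84.0 dB

With 7 equal, uncorrelated contributions the intensity is 7× that of one unit, giving a rise of 10·log₁₀ 7.
L_total = 75.5 + 10·log₁₀(7) = 75.5 + 8.451 = 83.95 dB.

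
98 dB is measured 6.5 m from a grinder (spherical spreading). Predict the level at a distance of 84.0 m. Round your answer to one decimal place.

For a point source, L₂ = L₁ − 20·log₁₀(r₂/r₁).
L₂ = 98 − 20·log₁₀(84.0/6.5) = 98 − 22.227 = 75.77 dB.

75.8 dB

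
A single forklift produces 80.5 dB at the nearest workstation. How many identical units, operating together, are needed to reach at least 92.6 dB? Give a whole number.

17

Need L₁ + 10·log₁₀ N ≥ 92.6, i.e. log₁₀ N ≥ 1.21.
N ≥ 10^(12.1/10) = 16.218, so N = 17.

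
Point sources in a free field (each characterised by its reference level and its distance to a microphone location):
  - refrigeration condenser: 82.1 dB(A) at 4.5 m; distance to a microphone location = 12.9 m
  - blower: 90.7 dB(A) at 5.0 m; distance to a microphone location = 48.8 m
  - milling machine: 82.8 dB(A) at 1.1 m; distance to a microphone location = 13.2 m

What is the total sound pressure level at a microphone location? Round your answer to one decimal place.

Propagate each source to the receiver with L = L_ref − 20·log₁₀(r/r_ref), then add intensities.
refrigeration condenser: 82.1 − 20·log₁₀(12.9/4.5) = 82.1 − 9.15 = 72.95 dB(A).
blower: 90.7 − 20·log₁₀(48.8/5.0) = 90.7 − 19.79 = 70.91 dB(A).
milling machine: 82.8 − 20·log₁₀(13.2/1.1) = 82.8 − 21.58 = 61.22 dB(A).
Σ 10^(L/10) = 3.339e+07 → L_total = 10·log₁₀(3.339e+07) = 75.24 dB(A).

75.2 dB(A)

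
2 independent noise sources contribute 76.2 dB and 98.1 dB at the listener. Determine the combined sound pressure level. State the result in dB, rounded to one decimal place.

98.1 dB

Incoherent sources combine by intensity addition: L_total = 10·log₁₀(Σ 10^(L_i/10)).
Σ 10^(L/10) = 10^(76.2/10) + 10^(98.1/10) = 6.498e+09.
L_total = 10·log₁₀(6.498e+09) = 98.13 dB.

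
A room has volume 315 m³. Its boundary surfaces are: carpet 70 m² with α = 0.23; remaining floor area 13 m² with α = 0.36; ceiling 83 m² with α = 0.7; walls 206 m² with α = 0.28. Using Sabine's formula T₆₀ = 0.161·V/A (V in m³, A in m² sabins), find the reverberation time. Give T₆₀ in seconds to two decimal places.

0.37 s

Total absorption A = 70·0.23 + 13·0.36 + 83·0.7 + 206·0.28 = 136.56 m² sabins.
T₆₀ = 0.161 × 315 / 136.56 = 0.371 s.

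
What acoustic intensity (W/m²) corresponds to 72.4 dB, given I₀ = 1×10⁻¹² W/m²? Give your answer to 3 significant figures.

I/I₀ = 10^(72.4/10) = 1.738e+07, so I = 1.738e+07 × 10⁻¹² W/m².

1.74e-05 W/m²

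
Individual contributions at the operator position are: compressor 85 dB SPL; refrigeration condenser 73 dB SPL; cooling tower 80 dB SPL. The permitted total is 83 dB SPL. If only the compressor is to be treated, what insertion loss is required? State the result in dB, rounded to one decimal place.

6.0 dB

Fixed contribution from the other sources: Σ 10^(L/10) = 10^(73/10) + 10^(80/10) = 1.200e+08 (80.79 dB SPL).
The limit corresponds to 10^(83/10) = 1.995e+08; subtracting the fixed part leaves 7.957e+07 for the compressor, i.e. 79.01 dB SPL.
Required insertion loss = 85 − 79.01 = 5.99 dB.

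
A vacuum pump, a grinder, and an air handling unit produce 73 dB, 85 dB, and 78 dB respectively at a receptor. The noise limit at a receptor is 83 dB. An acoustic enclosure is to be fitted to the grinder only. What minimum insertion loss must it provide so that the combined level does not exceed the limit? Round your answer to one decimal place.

4.3 dB

Fixed contribution from the other sources: Σ 10^(L/10) = 10^(73/10) + 10^(78/10) = 8.305e+07 (79.19 dB).
To meet 83 dB overall, the treated grinder may contribute at most 10^(83/10) − 8.305e+07 = 1.165e+08, i.e. 80.66 dB.
Required insertion loss = 85 − 80.66 = 4.34 dB.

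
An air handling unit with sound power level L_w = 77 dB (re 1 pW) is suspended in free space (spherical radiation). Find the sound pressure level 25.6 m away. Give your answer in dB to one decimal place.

Free-field spherical radiation: L_p = L_w − 10·log₁₀(4π·r²), r = 25.6 m.
4π·r² = 8235 m², 10·log₁₀ of that is 39.157 dB.
L_p = 77 − 39.157 = 37.84 dB.

37.8 dB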